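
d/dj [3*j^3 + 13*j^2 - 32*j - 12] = 9*j^2 + 26*j - 32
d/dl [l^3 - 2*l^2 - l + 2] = 3*l^2 - 4*l - 1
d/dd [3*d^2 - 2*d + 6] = 6*d - 2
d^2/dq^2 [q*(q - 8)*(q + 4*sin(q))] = -4*q^2*sin(q) + 32*q*sin(q) + 16*q*cos(q) + 6*q + 8*sin(q) - 64*cos(q) - 16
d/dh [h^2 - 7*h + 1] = 2*h - 7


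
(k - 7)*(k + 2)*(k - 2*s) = k^3 - 2*k^2*s - 5*k^2 + 10*k*s - 14*k + 28*s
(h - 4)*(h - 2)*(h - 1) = h^3 - 7*h^2 + 14*h - 8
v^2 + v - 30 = (v - 5)*(v + 6)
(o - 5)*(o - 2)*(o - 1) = o^3 - 8*o^2 + 17*o - 10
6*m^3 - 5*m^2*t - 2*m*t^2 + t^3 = (-3*m + t)*(-m + t)*(2*m + t)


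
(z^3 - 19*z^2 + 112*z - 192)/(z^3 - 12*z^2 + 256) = (z - 3)/(z + 4)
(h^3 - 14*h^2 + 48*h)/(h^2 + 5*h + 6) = h*(h^2 - 14*h + 48)/(h^2 + 5*h + 6)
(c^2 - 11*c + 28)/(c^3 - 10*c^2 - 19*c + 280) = (c - 4)/(c^2 - 3*c - 40)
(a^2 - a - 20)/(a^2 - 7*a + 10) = (a + 4)/(a - 2)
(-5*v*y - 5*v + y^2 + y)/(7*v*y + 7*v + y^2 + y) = (-5*v + y)/(7*v + y)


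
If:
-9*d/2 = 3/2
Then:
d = -1/3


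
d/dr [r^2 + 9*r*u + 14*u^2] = 2*r + 9*u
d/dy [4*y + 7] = 4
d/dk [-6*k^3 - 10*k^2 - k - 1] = -18*k^2 - 20*k - 1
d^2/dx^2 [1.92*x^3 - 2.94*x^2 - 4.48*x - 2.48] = 11.52*x - 5.88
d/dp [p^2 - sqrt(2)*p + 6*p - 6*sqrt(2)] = 2*p - sqrt(2) + 6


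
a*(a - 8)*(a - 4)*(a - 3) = a^4 - 15*a^3 + 68*a^2 - 96*a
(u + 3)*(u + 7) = u^2 + 10*u + 21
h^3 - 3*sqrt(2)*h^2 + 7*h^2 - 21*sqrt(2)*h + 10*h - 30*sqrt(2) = (h + 2)*(h + 5)*(h - 3*sqrt(2))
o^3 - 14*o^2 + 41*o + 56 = (o - 8)*(o - 7)*(o + 1)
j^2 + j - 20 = (j - 4)*(j + 5)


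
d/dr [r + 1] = 1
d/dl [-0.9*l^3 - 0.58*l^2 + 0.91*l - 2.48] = -2.7*l^2 - 1.16*l + 0.91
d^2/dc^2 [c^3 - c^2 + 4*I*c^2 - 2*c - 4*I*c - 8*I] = 6*c - 2 + 8*I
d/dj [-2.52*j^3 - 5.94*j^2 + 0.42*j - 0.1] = -7.56*j^2 - 11.88*j + 0.42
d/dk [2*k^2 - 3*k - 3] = 4*k - 3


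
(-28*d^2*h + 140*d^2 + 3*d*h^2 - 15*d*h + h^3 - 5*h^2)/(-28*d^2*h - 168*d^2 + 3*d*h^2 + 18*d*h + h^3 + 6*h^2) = (h - 5)/(h + 6)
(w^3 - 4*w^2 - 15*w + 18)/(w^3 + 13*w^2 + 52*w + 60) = (w^3 - 4*w^2 - 15*w + 18)/(w^3 + 13*w^2 + 52*w + 60)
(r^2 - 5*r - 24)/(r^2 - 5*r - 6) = (-r^2 + 5*r + 24)/(-r^2 + 5*r + 6)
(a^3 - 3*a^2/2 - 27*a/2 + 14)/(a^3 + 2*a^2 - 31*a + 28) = (a + 7/2)/(a + 7)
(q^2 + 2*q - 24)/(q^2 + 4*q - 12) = (q - 4)/(q - 2)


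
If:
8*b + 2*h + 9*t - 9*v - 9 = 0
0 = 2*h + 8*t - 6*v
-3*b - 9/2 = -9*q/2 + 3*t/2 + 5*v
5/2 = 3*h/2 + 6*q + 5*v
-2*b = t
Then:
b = 135/133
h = 99/19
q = -31/399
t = -270/133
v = -129/133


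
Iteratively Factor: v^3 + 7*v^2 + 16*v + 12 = (v + 3)*(v^2 + 4*v + 4) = (v + 2)*(v + 3)*(v + 2)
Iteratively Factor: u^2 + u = (u + 1)*(u)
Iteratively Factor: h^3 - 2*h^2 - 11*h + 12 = (h + 3)*(h^2 - 5*h + 4) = (h - 4)*(h + 3)*(h - 1)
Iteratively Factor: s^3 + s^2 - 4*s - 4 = (s + 2)*(s^2 - s - 2) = (s - 2)*(s + 2)*(s + 1)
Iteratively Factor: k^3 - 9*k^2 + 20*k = (k - 5)*(k^2 - 4*k) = (k - 5)*(k - 4)*(k)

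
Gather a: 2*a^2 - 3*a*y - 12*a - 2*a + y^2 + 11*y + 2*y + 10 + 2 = 2*a^2 + a*(-3*y - 14) + y^2 + 13*y + 12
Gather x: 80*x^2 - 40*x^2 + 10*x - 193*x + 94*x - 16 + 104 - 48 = 40*x^2 - 89*x + 40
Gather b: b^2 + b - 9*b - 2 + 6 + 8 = b^2 - 8*b + 12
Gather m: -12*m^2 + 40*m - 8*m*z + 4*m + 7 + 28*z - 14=-12*m^2 + m*(44 - 8*z) + 28*z - 7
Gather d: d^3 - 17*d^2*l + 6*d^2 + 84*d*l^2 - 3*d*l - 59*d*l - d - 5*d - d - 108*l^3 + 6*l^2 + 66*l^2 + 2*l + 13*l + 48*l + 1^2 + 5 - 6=d^3 + d^2*(6 - 17*l) + d*(84*l^2 - 62*l - 7) - 108*l^3 + 72*l^2 + 63*l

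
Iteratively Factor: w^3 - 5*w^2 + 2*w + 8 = (w - 4)*(w^2 - w - 2) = (w - 4)*(w - 2)*(w + 1)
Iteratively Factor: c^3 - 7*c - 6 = (c - 3)*(c^2 + 3*c + 2) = (c - 3)*(c + 1)*(c + 2)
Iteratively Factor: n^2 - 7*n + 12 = (n - 4)*(n - 3)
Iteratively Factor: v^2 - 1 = (v - 1)*(v + 1)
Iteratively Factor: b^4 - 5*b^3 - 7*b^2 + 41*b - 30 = (b + 3)*(b^3 - 8*b^2 + 17*b - 10) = (b - 1)*(b + 3)*(b^2 - 7*b + 10) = (b - 2)*(b - 1)*(b + 3)*(b - 5)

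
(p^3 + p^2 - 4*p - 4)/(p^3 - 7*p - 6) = (p - 2)/(p - 3)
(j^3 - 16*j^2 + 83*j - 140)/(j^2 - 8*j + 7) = (j^2 - 9*j + 20)/(j - 1)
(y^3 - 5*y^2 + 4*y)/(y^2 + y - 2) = y*(y - 4)/(y + 2)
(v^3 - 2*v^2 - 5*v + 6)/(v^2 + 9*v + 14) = (v^2 - 4*v + 3)/(v + 7)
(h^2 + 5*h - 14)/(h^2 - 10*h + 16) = (h + 7)/(h - 8)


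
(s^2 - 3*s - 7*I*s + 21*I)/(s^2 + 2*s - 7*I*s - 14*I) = (s - 3)/(s + 2)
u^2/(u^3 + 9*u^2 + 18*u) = u/(u^2 + 9*u + 18)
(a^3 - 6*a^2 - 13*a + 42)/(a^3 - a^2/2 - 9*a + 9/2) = 2*(a^2 - 9*a + 14)/(2*a^2 - 7*a + 3)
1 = 1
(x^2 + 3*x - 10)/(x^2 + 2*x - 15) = (x - 2)/(x - 3)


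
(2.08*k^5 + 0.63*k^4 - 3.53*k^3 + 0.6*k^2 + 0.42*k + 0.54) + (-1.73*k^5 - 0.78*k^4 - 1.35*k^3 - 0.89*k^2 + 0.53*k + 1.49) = 0.35*k^5 - 0.15*k^4 - 4.88*k^3 - 0.29*k^2 + 0.95*k + 2.03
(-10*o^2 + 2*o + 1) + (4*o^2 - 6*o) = -6*o^2 - 4*o + 1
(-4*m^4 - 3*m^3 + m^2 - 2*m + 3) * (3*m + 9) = -12*m^5 - 45*m^4 - 24*m^3 + 3*m^2 - 9*m + 27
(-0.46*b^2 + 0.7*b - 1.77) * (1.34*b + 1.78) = -0.6164*b^3 + 0.1192*b^2 - 1.1258*b - 3.1506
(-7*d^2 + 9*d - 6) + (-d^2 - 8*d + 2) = -8*d^2 + d - 4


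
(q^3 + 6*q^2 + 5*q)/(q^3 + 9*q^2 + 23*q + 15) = q/(q + 3)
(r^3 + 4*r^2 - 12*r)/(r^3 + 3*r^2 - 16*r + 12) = r/(r - 1)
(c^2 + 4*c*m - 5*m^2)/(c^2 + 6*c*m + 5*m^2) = (c - m)/(c + m)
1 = 1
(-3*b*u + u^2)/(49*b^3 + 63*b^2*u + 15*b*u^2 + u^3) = u*(-3*b + u)/(49*b^3 + 63*b^2*u + 15*b*u^2 + u^3)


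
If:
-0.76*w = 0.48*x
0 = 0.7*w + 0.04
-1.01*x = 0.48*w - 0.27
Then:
No Solution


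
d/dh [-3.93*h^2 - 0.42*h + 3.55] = -7.86*h - 0.42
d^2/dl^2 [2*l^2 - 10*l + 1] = 4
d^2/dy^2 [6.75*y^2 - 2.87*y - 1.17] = 13.5000000000000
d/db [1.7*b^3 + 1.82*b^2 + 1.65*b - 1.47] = 5.1*b^2 + 3.64*b + 1.65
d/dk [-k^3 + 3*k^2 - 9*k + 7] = -3*k^2 + 6*k - 9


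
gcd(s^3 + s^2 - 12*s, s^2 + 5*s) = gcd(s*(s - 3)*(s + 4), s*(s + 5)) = s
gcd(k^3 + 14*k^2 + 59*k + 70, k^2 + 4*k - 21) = k + 7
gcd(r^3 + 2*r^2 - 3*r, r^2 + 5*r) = r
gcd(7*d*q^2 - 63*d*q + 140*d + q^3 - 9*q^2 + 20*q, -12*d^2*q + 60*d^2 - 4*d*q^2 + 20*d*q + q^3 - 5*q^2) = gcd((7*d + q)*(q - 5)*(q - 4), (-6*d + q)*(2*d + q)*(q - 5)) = q - 5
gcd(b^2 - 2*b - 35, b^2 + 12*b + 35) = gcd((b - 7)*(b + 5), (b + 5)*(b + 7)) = b + 5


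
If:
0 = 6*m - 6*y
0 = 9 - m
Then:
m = 9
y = 9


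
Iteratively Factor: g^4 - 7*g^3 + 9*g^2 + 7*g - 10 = (g - 1)*(g^3 - 6*g^2 + 3*g + 10) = (g - 2)*(g - 1)*(g^2 - 4*g - 5) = (g - 5)*(g - 2)*(g - 1)*(g + 1)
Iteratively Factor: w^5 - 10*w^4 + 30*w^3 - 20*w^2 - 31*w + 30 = (w - 1)*(w^4 - 9*w^3 + 21*w^2 + w - 30) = (w - 5)*(w - 1)*(w^3 - 4*w^2 + w + 6) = (w - 5)*(w - 3)*(w - 1)*(w^2 - w - 2) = (w - 5)*(w - 3)*(w - 2)*(w - 1)*(w + 1)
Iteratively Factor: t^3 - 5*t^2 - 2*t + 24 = (t + 2)*(t^2 - 7*t + 12) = (t - 4)*(t + 2)*(t - 3)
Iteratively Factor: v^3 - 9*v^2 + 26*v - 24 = (v - 4)*(v^2 - 5*v + 6) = (v - 4)*(v - 2)*(v - 3)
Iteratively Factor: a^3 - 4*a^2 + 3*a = (a - 1)*(a^2 - 3*a) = (a - 3)*(a - 1)*(a)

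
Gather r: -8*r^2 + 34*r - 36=-8*r^2 + 34*r - 36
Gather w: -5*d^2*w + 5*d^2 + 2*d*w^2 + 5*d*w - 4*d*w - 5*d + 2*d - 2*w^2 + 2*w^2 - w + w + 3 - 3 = 5*d^2 + 2*d*w^2 - 3*d + w*(-5*d^2 + d)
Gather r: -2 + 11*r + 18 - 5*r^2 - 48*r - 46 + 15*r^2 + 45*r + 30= 10*r^2 + 8*r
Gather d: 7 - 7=0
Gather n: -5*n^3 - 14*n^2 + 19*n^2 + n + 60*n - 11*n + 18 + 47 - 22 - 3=-5*n^3 + 5*n^2 + 50*n + 40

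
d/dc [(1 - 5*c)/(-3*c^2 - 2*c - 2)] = 3*(-5*c^2 + 2*c + 4)/(9*c^4 + 12*c^3 + 16*c^2 + 8*c + 4)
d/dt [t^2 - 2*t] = 2*t - 2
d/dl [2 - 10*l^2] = -20*l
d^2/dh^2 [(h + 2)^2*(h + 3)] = 6*h + 14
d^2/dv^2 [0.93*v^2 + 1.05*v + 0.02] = 1.86000000000000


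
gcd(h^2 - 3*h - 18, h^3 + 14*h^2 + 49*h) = 1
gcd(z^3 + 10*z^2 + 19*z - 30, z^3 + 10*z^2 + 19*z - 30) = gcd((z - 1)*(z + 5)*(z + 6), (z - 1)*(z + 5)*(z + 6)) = z^3 + 10*z^2 + 19*z - 30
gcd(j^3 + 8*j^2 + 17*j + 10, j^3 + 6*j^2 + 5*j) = j^2 + 6*j + 5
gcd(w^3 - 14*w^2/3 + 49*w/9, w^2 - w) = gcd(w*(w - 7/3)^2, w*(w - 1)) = w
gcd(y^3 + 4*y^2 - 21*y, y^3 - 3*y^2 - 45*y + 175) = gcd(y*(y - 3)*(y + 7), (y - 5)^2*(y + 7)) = y + 7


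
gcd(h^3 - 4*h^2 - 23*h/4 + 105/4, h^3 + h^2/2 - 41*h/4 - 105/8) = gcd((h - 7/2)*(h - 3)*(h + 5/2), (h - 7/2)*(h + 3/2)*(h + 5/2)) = h^2 - h - 35/4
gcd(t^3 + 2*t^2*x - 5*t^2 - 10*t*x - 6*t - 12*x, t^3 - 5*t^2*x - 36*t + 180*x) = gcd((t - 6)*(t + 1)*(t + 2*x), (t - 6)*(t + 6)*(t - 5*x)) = t - 6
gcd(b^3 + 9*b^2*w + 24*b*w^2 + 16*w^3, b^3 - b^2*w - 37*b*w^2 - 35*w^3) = b + w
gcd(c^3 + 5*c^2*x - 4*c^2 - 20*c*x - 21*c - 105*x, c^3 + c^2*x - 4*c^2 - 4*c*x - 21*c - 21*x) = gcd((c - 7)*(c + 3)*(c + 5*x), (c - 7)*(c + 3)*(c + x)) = c^2 - 4*c - 21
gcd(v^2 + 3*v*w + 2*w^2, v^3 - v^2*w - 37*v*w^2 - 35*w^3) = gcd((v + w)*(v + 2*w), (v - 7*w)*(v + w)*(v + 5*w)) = v + w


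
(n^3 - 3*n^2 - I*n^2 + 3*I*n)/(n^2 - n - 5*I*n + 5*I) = n*(n^2 - 3*n - I*n + 3*I)/(n^2 - n - 5*I*n + 5*I)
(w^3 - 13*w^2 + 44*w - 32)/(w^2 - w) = w - 12 + 32/w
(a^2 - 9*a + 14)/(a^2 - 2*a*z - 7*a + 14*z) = (2 - a)/(-a + 2*z)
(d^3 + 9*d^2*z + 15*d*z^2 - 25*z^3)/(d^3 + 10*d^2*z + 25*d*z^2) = (d - z)/d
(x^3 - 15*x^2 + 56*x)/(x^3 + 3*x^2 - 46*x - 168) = x*(x - 8)/(x^2 + 10*x + 24)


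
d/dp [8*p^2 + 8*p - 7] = 16*p + 8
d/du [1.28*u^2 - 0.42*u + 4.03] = 2.56*u - 0.42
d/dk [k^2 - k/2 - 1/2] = 2*k - 1/2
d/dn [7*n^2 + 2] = 14*n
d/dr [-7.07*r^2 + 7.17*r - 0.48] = 7.17 - 14.14*r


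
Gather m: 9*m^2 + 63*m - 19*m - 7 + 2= 9*m^2 + 44*m - 5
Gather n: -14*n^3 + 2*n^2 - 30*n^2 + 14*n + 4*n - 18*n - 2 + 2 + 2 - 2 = -14*n^3 - 28*n^2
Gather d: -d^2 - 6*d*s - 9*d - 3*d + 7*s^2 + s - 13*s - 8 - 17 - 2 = -d^2 + d*(-6*s - 12) + 7*s^2 - 12*s - 27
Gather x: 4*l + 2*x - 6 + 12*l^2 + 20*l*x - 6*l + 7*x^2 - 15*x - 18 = 12*l^2 - 2*l + 7*x^2 + x*(20*l - 13) - 24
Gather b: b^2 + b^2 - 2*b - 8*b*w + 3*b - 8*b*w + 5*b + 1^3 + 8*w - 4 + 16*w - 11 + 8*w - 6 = 2*b^2 + b*(6 - 16*w) + 32*w - 20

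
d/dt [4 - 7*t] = -7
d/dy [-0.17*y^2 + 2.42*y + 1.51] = 2.42 - 0.34*y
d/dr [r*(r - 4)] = 2*r - 4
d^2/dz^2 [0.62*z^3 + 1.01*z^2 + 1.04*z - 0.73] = 3.72*z + 2.02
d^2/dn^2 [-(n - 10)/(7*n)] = 20/(7*n^3)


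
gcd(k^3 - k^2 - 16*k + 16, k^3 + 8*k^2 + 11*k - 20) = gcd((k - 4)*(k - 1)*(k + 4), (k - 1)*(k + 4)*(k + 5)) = k^2 + 3*k - 4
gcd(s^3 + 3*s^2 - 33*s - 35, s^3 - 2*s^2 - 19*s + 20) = s - 5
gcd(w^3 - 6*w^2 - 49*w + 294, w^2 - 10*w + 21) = w - 7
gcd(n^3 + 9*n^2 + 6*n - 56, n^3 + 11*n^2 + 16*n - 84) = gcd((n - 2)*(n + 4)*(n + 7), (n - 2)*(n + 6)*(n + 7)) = n^2 + 5*n - 14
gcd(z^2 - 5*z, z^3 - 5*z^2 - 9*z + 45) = z - 5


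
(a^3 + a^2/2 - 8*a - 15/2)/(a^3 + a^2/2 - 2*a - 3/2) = (2*a^2 - a - 15)/(2*a^2 - a - 3)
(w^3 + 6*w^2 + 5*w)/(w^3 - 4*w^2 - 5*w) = (w + 5)/(w - 5)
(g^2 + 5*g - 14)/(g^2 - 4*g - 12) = (-g^2 - 5*g + 14)/(-g^2 + 4*g + 12)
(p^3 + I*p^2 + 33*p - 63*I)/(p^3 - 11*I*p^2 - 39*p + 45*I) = (p + 7*I)/(p - 5*I)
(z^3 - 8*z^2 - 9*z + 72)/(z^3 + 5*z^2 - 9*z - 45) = (z - 8)/(z + 5)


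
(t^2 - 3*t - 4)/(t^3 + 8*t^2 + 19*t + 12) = (t - 4)/(t^2 + 7*t + 12)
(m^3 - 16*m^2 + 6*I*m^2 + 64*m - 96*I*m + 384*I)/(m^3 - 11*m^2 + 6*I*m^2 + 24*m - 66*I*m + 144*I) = (m - 8)/(m - 3)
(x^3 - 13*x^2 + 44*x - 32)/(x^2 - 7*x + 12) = (x^2 - 9*x + 8)/(x - 3)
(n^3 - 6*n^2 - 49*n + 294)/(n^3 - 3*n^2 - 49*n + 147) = (n - 6)/(n - 3)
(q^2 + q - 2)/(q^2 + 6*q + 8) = (q - 1)/(q + 4)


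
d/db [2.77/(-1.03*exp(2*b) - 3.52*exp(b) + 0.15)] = (5.7062*exp(b) + 9.7504)*exp(b)/(1.03*exp(2*b) + 3.52*exp(b) - 0.15)^2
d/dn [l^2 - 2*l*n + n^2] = -2*l + 2*n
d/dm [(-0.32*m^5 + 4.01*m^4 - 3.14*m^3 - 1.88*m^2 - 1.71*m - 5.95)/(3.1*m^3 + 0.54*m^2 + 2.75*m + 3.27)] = (-1.984*m^7 + 11.9126*m^6 + 0.810799999999997*m^5 + 31.9829*m^4 + 45.7828*m^3 + 20.285*m^2 - 5.8692*m + 10.7708)/(9.61*m^6 + 3.348*m^5 + 17.3416*m^4 + 23.244*m^3 + 11.0941*m^2 + 17.985*m + 10.6929)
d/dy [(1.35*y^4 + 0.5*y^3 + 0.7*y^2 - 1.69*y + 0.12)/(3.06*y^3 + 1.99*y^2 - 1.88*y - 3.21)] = (4.131*y^6 + 5.373*y^5 - 8.761*y^4 - 8.8712*y^3 - 3.8695*y^2 - 4.9716*y + 5.6505)/(9.3636*y^6 + 12.1788*y^5 - 7.5455*y^4 - 27.1276*y^3 - 9.2414*y^2 + 12.0696*y + 10.3041)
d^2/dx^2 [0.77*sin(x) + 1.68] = -0.77*sin(x)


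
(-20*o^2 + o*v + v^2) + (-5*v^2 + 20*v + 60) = -20*o^2 + o*v - 4*v^2 + 20*v + 60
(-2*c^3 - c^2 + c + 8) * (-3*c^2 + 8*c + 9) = 6*c^5 - 13*c^4 - 29*c^3 - 25*c^2 + 73*c + 72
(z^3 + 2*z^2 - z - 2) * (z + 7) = z^4 + 9*z^3 + 13*z^2 - 9*z - 14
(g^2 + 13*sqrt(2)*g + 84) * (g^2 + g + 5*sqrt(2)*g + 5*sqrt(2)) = g^4 + g^3 + 18*sqrt(2)*g^3 + 18*sqrt(2)*g^2 + 214*g^2 + 214*g + 420*sqrt(2)*g + 420*sqrt(2)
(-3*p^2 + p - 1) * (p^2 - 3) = -3*p^4 + p^3 + 8*p^2 - 3*p + 3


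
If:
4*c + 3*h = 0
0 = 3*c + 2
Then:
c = -2/3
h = 8/9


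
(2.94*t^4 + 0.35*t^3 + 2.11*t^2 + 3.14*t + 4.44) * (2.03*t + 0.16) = 5.9682*t^5 + 1.1809*t^4 + 4.3393*t^3 + 6.7118*t^2 + 9.5156*t + 0.7104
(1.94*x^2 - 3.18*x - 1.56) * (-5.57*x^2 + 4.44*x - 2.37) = -10.8058*x^4 + 26.3262*x^3 - 10.0278*x^2 + 0.6102*x + 3.6972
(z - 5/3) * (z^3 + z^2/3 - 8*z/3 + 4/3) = z^4 - 4*z^3/3 - 29*z^2/9 + 52*z/9 - 20/9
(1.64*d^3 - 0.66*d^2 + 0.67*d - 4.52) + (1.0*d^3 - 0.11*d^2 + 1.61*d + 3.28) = 2.64*d^3 - 0.77*d^2 + 2.28*d - 1.24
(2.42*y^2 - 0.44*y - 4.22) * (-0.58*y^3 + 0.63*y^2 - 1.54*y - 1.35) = -1.4036*y^5 + 1.7798*y^4 - 1.5564*y^3 - 5.248*y^2 + 7.0928*y + 5.697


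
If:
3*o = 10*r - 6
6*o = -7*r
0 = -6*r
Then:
No Solution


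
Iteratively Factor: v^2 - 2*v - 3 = (v + 1)*(v - 3)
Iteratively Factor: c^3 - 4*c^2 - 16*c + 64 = (c - 4)*(c^2 - 16) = (c - 4)*(c + 4)*(c - 4)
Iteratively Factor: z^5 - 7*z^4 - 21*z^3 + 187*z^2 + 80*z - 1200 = (z - 5)*(z^4 - 2*z^3 - 31*z^2 + 32*z + 240) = (z - 5)*(z - 4)*(z^3 + 2*z^2 - 23*z - 60) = (z - 5)*(z - 4)*(z + 4)*(z^2 - 2*z - 15) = (z - 5)^2*(z - 4)*(z + 4)*(z + 3)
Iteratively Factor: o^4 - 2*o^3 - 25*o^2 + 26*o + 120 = (o + 4)*(o^3 - 6*o^2 - o + 30) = (o - 3)*(o + 4)*(o^2 - 3*o - 10) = (o - 3)*(o + 2)*(o + 4)*(o - 5)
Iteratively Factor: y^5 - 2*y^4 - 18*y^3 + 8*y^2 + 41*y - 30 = (y - 1)*(y^4 - y^3 - 19*y^2 - 11*y + 30) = (y - 1)*(y + 2)*(y^3 - 3*y^2 - 13*y + 15) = (y - 5)*(y - 1)*(y + 2)*(y^2 + 2*y - 3) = (y - 5)*(y - 1)*(y + 2)*(y + 3)*(y - 1)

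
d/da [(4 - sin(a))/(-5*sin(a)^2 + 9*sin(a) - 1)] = (-5*sin(a)^2 + 40*sin(a) - 35)*cos(a)/(5*sin(a)^2 - 9*sin(a) + 1)^2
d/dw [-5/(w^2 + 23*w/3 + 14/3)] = 15*(6*w + 23)/(3*w^2 + 23*w + 14)^2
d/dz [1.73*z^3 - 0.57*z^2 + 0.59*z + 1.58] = 5.19*z^2 - 1.14*z + 0.59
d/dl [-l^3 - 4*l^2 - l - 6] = -3*l^2 - 8*l - 1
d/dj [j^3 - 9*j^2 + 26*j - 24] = 3*j^2 - 18*j + 26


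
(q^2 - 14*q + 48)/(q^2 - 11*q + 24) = (q - 6)/(q - 3)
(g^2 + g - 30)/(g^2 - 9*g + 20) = (g + 6)/(g - 4)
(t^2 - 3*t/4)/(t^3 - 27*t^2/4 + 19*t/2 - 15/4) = t/(t^2 - 6*t + 5)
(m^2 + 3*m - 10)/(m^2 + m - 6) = (m + 5)/(m + 3)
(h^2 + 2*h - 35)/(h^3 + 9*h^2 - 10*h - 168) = (h - 5)/(h^2 + 2*h - 24)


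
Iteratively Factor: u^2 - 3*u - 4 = (u + 1)*(u - 4)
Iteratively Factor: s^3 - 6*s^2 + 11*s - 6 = (s - 1)*(s^2 - 5*s + 6) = (s - 3)*(s - 1)*(s - 2)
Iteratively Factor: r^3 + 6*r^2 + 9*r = (r + 3)*(r^2 + 3*r) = r*(r + 3)*(r + 3)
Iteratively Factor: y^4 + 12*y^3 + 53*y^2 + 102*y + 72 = (y + 3)*(y^3 + 9*y^2 + 26*y + 24) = (y + 3)^2*(y^2 + 6*y + 8) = (y + 3)^2*(y + 4)*(y + 2)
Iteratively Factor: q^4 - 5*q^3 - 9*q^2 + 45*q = (q)*(q^3 - 5*q^2 - 9*q + 45) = q*(q + 3)*(q^2 - 8*q + 15) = q*(q - 5)*(q + 3)*(q - 3)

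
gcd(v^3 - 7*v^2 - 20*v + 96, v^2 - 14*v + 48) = v - 8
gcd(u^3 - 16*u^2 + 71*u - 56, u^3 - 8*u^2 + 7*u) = u^2 - 8*u + 7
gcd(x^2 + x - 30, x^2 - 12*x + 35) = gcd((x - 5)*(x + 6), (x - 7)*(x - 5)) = x - 5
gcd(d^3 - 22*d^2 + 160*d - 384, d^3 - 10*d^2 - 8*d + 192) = d^2 - 14*d + 48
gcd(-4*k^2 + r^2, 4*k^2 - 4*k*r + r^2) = -2*k + r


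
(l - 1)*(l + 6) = l^2 + 5*l - 6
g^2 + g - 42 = (g - 6)*(g + 7)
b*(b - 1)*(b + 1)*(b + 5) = b^4 + 5*b^3 - b^2 - 5*b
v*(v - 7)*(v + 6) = v^3 - v^2 - 42*v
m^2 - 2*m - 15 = (m - 5)*(m + 3)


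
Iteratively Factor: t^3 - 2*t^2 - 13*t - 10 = (t - 5)*(t^2 + 3*t + 2) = (t - 5)*(t + 2)*(t + 1)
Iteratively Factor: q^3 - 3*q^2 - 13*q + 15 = (q - 1)*(q^2 - 2*q - 15) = (q - 1)*(q + 3)*(q - 5)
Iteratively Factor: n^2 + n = (n)*(n + 1)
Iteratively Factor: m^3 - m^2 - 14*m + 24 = (m - 2)*(m^2 + m - 12) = (m - 3)*(m - 2)*(m + 4)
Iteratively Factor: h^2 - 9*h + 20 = (h - 5)*(h - 4)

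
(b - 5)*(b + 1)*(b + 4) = b^3 - 21*b - 20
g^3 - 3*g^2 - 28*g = g*(g - 7)*(g + 4)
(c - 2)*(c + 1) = c^2 - c - 2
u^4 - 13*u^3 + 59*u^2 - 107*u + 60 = (u - 5)*(u - 4)*(u - 3)*(u - 1)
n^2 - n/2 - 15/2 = (n - 3)*(n + 5/2)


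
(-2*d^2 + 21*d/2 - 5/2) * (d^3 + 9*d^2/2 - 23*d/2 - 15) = -2*d^5 + 3*d^4/2 + 271*d^3/4 - 102*d^2 - 515*d/4 + 75/2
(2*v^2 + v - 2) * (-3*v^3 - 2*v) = -6*v^5 - 3*v^4 + 2*v^3 - 2*v^2 + 4*v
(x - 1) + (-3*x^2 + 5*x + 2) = -3*x^2 + 6*x + 1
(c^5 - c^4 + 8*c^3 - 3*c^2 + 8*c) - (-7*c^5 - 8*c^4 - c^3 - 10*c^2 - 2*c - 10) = 8*c^5 + 7*c^4 + 9*c^3 + 7*c^2 + 10*c + 10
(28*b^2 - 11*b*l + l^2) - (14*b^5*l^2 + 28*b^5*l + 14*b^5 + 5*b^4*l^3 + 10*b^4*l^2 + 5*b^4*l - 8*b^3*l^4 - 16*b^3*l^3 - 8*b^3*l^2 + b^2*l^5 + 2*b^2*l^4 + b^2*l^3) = -14*b^5*l^2 - 28*b^5*l - 14*b^5 - 5*b^4*l^3 - 10*b^4*l^2 - 5*b^4*l + 8*b^3*l^4 + 16*b^3*l^3 + 8*b^3*l^2 - b^2*l^5 - 2*b^2*l^4 - b^2*l^3 + 28*b^2 - 11*b*l + l^2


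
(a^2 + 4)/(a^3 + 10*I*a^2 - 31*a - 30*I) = (a - 2*I)/(a^2 + 8*I*a - 15)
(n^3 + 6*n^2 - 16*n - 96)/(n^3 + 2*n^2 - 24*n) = (n + 4)/n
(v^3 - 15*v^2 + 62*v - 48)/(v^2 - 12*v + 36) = (v^2 - 9*v + 8)/(v - 6)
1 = 1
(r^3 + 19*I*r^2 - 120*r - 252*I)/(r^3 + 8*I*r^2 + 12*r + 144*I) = (r + 7*I)/(r - 4*I)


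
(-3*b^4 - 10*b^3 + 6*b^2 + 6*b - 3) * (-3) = 9*b^4 + 30*b^3 - 18*b^2 - 18*b + 9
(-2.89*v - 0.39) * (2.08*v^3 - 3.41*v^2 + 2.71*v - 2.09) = -6.0112*v^4 + 9.0437*v^3 - 6.502*v^2 + 4.9832*v + 0.8151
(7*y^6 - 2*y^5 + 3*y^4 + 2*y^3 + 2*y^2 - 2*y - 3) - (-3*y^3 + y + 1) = 7*y^6 - 2*y^5 + 3*y^4 + 5*y^3 + 2*y^2 - 3*y - 4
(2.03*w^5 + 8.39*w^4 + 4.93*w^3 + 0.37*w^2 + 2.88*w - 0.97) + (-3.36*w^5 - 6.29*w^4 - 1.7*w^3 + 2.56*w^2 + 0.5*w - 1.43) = -1.33*w^5 + 2.1*w^4 + 3.23*w^3 + 2.93*w^2 + 3.38*w - 2.4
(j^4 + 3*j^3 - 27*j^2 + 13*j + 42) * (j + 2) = j^5 + 5*j^4 - 21*j^3 - 41*j^2 + 68*j + 84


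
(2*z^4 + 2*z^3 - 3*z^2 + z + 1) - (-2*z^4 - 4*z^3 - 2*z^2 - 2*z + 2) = 4*z^4 + 6*z^3 - z^2 + 3*z - 1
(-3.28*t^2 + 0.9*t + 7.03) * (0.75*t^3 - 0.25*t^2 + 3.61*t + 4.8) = -2.46*t^5 + 1.495*t^4 - 6.7933*t^3 - 14.2525*t^2 + 29.6983*t + 33.744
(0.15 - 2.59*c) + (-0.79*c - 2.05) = -3.38*c - 1.9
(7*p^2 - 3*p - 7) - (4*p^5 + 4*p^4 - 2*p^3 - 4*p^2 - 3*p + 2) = -4*p^5 - 4*p^4 + 2*p^3 + 11*p^2 - 9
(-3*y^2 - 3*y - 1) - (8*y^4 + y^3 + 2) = -8*y^4 - y^3 - 3*y^2 - 3*y - 3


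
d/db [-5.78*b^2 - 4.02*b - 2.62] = -11.56*b - 4.02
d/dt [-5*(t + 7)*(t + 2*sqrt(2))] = -10*t - 35 - 10*sqrt(2)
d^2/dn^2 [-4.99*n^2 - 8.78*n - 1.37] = -9.98000000000000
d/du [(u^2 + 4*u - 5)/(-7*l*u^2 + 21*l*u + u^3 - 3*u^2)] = (-2*u*(u + 2)*(7*l*u - 21*l - u^2 + 3*u) + (u^2 + 4*u - 5)*(14*l*u - 21*l - 3*u^2 + 6*u))/(u^2*(7*l*u - 21*l - u^2 + 3*u)^2)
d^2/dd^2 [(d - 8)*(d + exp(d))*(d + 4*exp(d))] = 5*d^2*exp(d) + 16*d*exp(2*d) - 20*d*exp(d) + 6*d - 112*exp(2*d) - 70*exp(d) - 16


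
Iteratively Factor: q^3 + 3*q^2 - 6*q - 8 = (q - 2)*(q^2 + 5*q + 4) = (q - 2)*(q + 4)*(q + 1)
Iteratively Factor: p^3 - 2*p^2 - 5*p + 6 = (p - 1)*(p^2 - p - 6) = (p - 1)*(p + 2)*(p - 3)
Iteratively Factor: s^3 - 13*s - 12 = (s + 3)*(s^2 - 3*s - 4) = (s + 1)*(s + 3)*(s - 4)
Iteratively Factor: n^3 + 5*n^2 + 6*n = (n)*(n^2 + 5*n + 6) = n*(n + 3)*(n + 2)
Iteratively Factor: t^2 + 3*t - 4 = (t + 4)*(t - 1)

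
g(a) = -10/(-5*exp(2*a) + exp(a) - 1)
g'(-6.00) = 0.02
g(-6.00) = 10.02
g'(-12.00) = 0.00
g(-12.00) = 10.00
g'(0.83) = -0.80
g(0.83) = 0.40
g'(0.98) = -0.60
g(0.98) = 0.30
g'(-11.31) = 0.00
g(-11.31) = 10.00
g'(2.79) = -0.02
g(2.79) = 0.01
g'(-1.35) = -3.56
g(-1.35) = 9.29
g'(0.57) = -1.33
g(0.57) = 0.67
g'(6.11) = -0.00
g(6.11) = 0.00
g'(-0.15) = -4.43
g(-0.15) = 2.60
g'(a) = -10*(10*exp(2*a) - exp(a))/(-5*exp(2*a) + exp(a) - 1)^2 = (10 - 100*exp(a))*exp(a)/(5*exp(2*a) - exp(a) + 1)^2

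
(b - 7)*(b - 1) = b^2 - 8*b + 7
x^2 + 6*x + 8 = (x + 2)*(x + 4)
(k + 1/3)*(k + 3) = k^2 + 10*k/3 + 1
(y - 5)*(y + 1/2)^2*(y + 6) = y^4 + 2*y^3 - 115*y^2/4 - 119*y/4 - 15/2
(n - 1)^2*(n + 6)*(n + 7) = n^4 + 11*n^3 + 17*n^2 - 71*n + 42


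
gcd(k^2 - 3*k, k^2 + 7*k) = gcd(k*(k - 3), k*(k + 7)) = k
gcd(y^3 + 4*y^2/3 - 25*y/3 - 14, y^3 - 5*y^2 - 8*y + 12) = y + 2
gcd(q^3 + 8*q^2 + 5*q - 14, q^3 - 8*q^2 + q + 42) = q + 2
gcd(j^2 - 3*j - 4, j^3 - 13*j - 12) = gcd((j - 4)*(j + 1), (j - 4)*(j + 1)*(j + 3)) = j^2 - 3*j - 4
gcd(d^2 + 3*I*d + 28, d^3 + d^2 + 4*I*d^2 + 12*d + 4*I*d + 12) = 1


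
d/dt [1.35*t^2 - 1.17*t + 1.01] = 2.7*t - 1.17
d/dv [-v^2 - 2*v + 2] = -2*v - 2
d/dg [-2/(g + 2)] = 2/(g + 2)^2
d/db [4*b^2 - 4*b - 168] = 8*b - 4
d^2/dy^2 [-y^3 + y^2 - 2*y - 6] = 2 - 6*y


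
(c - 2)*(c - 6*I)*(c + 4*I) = c^3 - 2*c^2 - 2*I*c^2 + 24*c + 4*I*c - 48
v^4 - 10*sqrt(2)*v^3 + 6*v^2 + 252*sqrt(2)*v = v*(v - 7*sqrt(2))*(v - 6*sqrt(2))*(v + 3*sqrt(2))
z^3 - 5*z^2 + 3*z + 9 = (z - 3)^2*(z + 1)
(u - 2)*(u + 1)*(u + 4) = u^3 + 3*u^2 - 6*u - 8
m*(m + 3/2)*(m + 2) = m^3 + 7*m^2/2 + 3*m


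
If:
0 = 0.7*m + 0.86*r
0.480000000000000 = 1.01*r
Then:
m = -0.58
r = 0.48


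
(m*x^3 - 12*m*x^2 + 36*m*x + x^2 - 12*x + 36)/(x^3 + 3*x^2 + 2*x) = (m*x^3 - 12*m*x^2 + 36*m*x + x^2 - 12*x + 36)/(x*(x^2 + 3*x + 2))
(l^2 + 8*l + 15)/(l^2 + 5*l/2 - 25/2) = 2*(l + 3)/(2*l - 5)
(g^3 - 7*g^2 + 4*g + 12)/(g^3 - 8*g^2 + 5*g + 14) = (g - 6)/(g - 7)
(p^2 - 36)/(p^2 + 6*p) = (p - 6)/p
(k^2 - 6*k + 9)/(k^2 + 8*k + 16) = (k^2 - 6*k + 9)/(k^2 + 8*k + 16)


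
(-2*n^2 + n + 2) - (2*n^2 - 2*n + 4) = -4*n^2 + 3*n - 2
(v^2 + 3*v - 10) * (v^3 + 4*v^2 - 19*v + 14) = v^5 + 7*v^4 - 17*v^3 - 83*v^2 + 232*v - 140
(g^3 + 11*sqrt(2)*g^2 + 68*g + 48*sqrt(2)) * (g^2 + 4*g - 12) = g^5 + 4*g^4 + 11*sqrt(2)*g^4 + 56*g^3 + 44*sqrt(2)*g^3 - 84*sqrt(2)*g^2 + 272*g^2 - 816*g + 192*sqrt(2)*g - 576*sqrt(2)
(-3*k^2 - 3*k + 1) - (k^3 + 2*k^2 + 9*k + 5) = -k^3 - 5*k^2 - 12*k - 4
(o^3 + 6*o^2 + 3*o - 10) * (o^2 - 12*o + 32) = o^5 - 6*o^4 - 37*o^3 + 146*o^2 + 216*o - 320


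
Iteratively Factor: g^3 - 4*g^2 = (g)*(g^2 - 4*g) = g*(g - 4)*(g)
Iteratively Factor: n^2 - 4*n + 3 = (n - 1)*(n - 3)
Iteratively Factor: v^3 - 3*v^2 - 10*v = (v)*(v^2 - 3*v - 10) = v*(v + 2)*(v - 5)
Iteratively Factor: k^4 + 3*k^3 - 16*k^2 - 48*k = (k - 4)*(k^3 + 7*k^2 + 12*k) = (k - 4)*(k + 4)*(k^2 + 3*k) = k*(k - 4)*(k + 4)*(k + 3)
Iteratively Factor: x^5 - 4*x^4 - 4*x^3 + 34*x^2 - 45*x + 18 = (x - 2)*(x^4 - 2*x^3 - 8*x^2 + 18*x - 9) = (x - 3)*(x - 2)*(x^3 + x^2 - 5*x + 3) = (x - 3)*(x - 2)*(x - 1)*(x^2 + 2*x - 3) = (x - 3)*(x - 2)*(x - 1)^2*(x + 3)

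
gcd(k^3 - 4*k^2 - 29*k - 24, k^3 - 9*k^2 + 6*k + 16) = k^2 - 7*k - 8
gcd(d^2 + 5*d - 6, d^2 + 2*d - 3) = d - 1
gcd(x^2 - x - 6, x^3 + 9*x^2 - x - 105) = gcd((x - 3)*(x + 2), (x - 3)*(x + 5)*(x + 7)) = x - 3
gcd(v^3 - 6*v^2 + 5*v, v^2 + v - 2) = v - 1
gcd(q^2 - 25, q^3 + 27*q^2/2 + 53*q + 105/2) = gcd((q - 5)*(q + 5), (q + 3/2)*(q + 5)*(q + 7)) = q + 5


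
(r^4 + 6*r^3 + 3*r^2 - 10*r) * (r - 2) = r^5 + 4*r^4 - 9*r^3 - 16*r^2 + 20*r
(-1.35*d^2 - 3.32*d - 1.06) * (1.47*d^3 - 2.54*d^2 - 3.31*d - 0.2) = -1.9845*d^5 - 1.4514*d^4 + 11.3431*d^3 + 13.9516*d^2 + 4.1726*d + 0.212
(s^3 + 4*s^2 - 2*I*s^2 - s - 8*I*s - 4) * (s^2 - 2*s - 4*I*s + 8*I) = s^5 + 2*s^4 - 6*I*s^4 - 17*s^3 - 12*I*s^3 - 18*s^2 + 52*I*s^2 + 72*s + 8*I*s - 32*I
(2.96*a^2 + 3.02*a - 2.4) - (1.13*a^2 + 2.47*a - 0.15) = 1.83*a^2 + 0.55*a - 2.25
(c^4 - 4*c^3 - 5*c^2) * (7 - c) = -c^5 + 11*c^4 - 23*c^3 - 35*c^2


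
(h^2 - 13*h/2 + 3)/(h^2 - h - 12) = (-h^2 + 13*h/2 - 3)/(-h^2 + h + 12)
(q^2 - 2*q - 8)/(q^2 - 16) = (q + 2)/(q + 4)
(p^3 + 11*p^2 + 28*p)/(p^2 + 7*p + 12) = p*(p + 7)/(p + 3)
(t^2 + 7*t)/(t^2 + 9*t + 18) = t*(t + 7)/(t^2 + 9*t + 18)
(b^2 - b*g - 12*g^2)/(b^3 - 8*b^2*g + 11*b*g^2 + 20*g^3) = (b + 3*g)/(b^2 - 4*b*g - 5*g^2)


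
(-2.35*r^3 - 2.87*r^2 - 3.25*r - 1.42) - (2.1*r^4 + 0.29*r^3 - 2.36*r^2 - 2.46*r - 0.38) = -2.1*r^4 - 2.64*r^3 - 0.51*r^2 - 0.79*r - 1.04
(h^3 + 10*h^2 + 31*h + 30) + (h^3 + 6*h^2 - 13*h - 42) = 2*h^3 + 16*h^2 + 18*h - 12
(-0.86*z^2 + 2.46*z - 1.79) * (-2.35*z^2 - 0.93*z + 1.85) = 2.021*z^4 - 4.9812*z^3 + 0.3277*z^2 + 6.2157*z - 3.3115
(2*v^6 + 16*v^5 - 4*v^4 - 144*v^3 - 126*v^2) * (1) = 2*v^6 + 16*v^5 - 4*v^4 - 144*v^3 - 126*v^2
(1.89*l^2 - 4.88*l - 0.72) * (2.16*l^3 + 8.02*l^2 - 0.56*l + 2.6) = 4.0824*l^5 + 4.617*l^4 - 41.7512*l^3 + 1.8724*l^2 - 12.2848*l - 1.872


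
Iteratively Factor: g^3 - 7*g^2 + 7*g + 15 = (g + 1)*(g^2 - 8*g + 15) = (g - 3)*(g + 1)*(g - 5)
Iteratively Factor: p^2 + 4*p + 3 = (p + 1)*(p + 3)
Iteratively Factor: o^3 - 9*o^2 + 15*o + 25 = (o - 5)*(o^2 - 4*o - 5) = (o - 5)^2*(o + 1)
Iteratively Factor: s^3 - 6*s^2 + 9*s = (s)*(s^2 - 6*s + 9) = s*(s - 3)*(s - 3)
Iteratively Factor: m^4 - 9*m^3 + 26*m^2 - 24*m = (m)*(m^3 - 9*m^2 + 26*m - 24) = m*(m - 3)*(m^2 - 6*m + 8) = m*(m - 3)*(m - 2)*(m - 4)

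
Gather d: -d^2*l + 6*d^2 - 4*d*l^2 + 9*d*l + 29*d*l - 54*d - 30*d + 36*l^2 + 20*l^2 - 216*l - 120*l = d^2*(6 - l) + d*(-4*l^2 + 38*l - 84) + 56*l^2 - 336*l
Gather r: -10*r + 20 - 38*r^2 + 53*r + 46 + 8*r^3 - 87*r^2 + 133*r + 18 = 8*r^3 - 125*r^2 + 176*r + 84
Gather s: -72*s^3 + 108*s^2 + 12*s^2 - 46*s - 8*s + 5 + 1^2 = -72*s^3 + 120*s^2 - 54*s + 6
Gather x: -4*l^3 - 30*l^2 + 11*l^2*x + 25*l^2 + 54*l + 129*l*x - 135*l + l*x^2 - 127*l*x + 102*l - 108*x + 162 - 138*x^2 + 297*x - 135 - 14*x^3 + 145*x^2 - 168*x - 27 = -4*l^3 - 5*l^2 + 21*l - 14*x^3 + x^2*(l + 7) + x*(11*l^2 + 2*l + 21)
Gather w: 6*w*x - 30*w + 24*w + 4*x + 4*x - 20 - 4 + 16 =w*(6*x - 6) + 8*x - 8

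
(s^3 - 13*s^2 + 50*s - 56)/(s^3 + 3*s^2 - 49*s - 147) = (s^2 - 6*s + 8)/(s^2 + 10*s + 21)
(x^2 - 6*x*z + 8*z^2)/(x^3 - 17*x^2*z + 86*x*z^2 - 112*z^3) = (x - 4*z)/(x^2 - 15*x*z + 56*z^2)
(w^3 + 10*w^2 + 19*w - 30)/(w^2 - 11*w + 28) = (w^3 + 10*w^2 + 19*w - 30)/(w^2 - 11*w + 28)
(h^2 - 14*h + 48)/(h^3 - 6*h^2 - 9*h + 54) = (h - 8)/(h^2 - 9)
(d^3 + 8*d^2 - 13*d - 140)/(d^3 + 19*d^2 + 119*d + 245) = (d - 4)/(d + 7)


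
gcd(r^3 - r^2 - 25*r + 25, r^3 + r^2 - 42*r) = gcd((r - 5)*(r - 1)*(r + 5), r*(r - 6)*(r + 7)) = 1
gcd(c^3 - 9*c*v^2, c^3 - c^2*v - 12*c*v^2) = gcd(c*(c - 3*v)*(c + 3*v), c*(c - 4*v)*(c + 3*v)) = c^2 + 3*c*v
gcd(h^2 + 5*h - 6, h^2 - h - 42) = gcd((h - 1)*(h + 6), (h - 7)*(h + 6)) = h + 6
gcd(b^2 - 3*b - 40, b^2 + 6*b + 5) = b + 5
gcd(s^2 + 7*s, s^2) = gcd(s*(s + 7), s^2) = s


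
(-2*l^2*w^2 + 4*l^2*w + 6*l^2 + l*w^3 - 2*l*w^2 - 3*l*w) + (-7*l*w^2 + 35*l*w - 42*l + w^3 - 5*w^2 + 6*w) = -2*l^2*w^2 + 4*l^2*w + 6*l^2 + l*w^3 - 9*l*w^2 + 32*l*w - 42*l + w^3 - 5*w^2 + 6*w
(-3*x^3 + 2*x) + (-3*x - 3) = -3*x^3 - x - 3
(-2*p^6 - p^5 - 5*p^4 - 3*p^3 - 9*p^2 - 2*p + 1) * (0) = 0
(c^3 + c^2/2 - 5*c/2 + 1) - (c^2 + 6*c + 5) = c^3 - c^2/2 - 17*c/2 - 4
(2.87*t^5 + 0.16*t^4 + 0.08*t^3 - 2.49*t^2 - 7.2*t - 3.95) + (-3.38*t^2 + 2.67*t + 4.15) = 2.87*t^5 + 0.16*t^4 + 0.08*t^3 - 5.87*t^2 - 4.53*t + 0.2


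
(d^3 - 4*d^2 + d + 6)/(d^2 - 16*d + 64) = (d^3 - 4*d^2 + d + 6)/(d^2 - 16*d + 64)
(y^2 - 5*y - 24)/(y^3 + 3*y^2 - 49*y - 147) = (y - 8)/(y^2 - 49)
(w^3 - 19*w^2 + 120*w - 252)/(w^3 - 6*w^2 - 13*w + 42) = (w^2 - 12*w + 36)/(w^2 + w - 6)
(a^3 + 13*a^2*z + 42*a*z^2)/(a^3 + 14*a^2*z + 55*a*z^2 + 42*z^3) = a/(a + z)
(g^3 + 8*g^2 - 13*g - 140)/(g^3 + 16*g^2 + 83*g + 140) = (g - 4)/(g + 4)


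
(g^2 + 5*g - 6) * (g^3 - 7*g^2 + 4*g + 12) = g^5 - 2*g^4 - 37*g^3 + 74*g^2 + 36*g - 72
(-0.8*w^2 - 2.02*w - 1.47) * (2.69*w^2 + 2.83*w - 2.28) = -2.152*w^4 - 7.6978*w^3 - 7.8469*w^2 + 0.4455*w + 3.3516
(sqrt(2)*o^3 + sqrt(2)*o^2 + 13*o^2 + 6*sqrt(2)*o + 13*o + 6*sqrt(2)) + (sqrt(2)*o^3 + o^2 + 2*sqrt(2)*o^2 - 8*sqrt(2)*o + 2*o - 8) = 2*sqrt(2)*o^3 + 3*sqrt(2)*o^2 + 14*o^2 - 2*sqrt(2)*o + 15*o - 8 + 6*sqrt(2)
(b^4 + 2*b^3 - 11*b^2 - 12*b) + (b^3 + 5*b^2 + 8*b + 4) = b^4 + 3*b^3 - 6*b^2 - 4*b + 4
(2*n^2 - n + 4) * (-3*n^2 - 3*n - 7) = -6*n^4 - 3*n^3 - 23*n^2 - 5*n - 28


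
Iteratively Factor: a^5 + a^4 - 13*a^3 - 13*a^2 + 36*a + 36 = (a + 1)*(a^4 - 13*a^2 + 36) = (a + 1)*(a + 3)*(a^3 - 3*a^2 - 4*a + 12) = (a - 2)*(a + 1)*(a + 3)*(a^2 - a - 6) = (a - 2)*(a + 1)*(a + 2)*(a + 3)*(a - 3)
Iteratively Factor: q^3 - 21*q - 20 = (q + 1)*(q^2 - q - 20) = (q - 5)*(q + 1)*(q + 4)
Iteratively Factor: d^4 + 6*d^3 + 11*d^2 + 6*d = (d + 1)*(d^3 + 5*d^2 + 6*d) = d*(d + 1)*(d^2 + 5*d + 6) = d*(d + 1)*(d + 3)*(d + 2)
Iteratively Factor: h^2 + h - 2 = (h + 2)*(h - 1)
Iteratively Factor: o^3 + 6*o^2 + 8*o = (o)*(o^2 + 6*o + 8) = o*(o + 4)*(o + 2)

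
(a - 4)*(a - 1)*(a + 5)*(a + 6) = a^4 + 6*a^3 - 21*a^2 - 106*a + 120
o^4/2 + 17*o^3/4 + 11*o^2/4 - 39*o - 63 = (o/2 + 1)*(o - 3)*(o + 7/2)*(o + 6)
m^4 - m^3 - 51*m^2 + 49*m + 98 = (m - 7)*(m - 2)*(m + 1)*(m + 7)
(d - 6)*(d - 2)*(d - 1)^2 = d^4 - 10*d^3 + 29*d^2 - 32*d + 12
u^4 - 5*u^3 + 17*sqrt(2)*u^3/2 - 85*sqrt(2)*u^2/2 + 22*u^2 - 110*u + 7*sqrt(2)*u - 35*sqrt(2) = (u - 5)*(u + sqrt(2)/2)*(u + sqrt(2))*(u + 7*sqrt(2))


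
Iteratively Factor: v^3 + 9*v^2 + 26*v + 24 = (v + 3)*(v^2 + 6*v + 8) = (v + 3)*(v + 4)*(v + 2)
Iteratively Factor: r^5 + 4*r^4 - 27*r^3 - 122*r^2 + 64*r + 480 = (r + 3)*(r^4 + r^3 - 30*r^2 - 32*r + 160) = (r + 3)*(r + 4)*(r^3 - 3*r^2 - 18*r + 40) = (r + 3)*(r + 4)^2*(r^2 - 7*r + 10) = (r - 2)*(r + 3)*(r + 4)^2*(r - 5)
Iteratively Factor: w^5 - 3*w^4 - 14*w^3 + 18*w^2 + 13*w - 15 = (w - 1)*(w^4 - 2*w^3 - 16*w^2 + 2*w + 15) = (w - 5)*(w - 1)*(w^3 + 3*w^2 - w - 3) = (w - 5)*(w - 1)*(w + 1)*(w^2 + 2*w - 3) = (w - 5)*(w - 1)*(w + 1)*(w + 3)*(w - 1)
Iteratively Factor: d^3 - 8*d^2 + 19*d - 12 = (d - 4)*(d^2 - 4*d + 3) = (d - 4)*(d - 1)*(d - 3)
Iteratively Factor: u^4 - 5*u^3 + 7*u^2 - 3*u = (u)*(u^3 - 5*u^2 + 7*u - 3) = u*(u - 1)*(u^2 - 4*u + 3) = u*(u - 1)^2*(u - 3)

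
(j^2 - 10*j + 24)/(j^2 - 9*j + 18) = (j - 4)/(j - 3)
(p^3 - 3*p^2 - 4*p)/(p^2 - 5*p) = (p^2 - 3*p - 4)/(p - 5)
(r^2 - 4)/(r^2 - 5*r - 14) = (r - 2)/(r - 7)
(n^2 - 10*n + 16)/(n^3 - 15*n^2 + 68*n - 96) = (n - 2)/(n^2 - 7*n + 12)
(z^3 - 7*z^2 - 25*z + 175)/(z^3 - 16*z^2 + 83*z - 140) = (z + 5)/(z - 4)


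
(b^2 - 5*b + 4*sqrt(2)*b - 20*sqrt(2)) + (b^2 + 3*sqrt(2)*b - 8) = 2*b^2 - 5*b + 7*sqrt(2)*b - 20*sqrt(2) - 8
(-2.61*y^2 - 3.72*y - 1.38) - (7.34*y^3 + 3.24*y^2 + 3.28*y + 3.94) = -7.34*y^3 - 5.85*y^2 - 7.0*y - 5.32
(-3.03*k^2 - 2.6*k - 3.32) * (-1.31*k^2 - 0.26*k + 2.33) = 3.9693*k^4 + 4.1938*k^3 - 2.0347*k^2 - 5.1948*k - 7.7356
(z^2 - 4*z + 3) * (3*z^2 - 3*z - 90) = 3*z^4 - 15*z^3 - 69*z^2 + 351*z - 270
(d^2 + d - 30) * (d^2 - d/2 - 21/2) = d^4 + d^3/2 - 41*d^2 + 9*d/2 + 315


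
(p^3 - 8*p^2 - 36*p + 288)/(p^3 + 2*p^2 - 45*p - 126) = (p^2 - 14*p + 48)/(p^2 - 4*p - 21)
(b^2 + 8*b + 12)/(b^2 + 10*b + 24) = (b + 2)/(b + 4)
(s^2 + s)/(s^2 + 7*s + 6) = s/(s + 6)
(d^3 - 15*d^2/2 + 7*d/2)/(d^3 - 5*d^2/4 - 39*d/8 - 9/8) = 4*d*(-2*d^2 + 15*d - 7)/(-8*d^3 + 10*d^2 + 39*d + 9)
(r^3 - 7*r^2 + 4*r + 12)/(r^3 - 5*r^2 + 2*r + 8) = (r - 6)/(r - 4)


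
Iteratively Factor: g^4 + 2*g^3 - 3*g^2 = (g - 1)*(g^3 + 3*g^2) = g*(g - 1)*(g^2 + 3*g) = g^2*(g - 1)*(g + 3)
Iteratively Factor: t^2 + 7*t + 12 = (t + 3)*(t + 4)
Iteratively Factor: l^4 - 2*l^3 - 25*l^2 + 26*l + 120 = (l + 4)*(l^3 - 6*l^2 - l + 30) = (l + 2)*(l + 4)*(l^2 - 8*l + 15) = (l - 5)*(l + 2)*(l + 4)*(l - 3)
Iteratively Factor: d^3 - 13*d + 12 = (d - 1)*(d^2 + d - 12) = (d - 1)*(d + 4)*(d - 3)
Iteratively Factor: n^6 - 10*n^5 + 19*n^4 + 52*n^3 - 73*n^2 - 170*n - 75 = (n - 3)*(n^5 - 7*n^4 - 2*n^3 + 46*n^2 + 65*n + 25) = (n - 5)*(n - 3)*(n^4 - 2*n^3 - 12*n^2 - 14*n - 5) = (n - 5)*(n - 3)*(n + 1)*(n^3 - 3*n^2 - 9*n - 5) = (n - 5)*(n - 3)*(n + 1)^2*(n^2 - 4*n - 5) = (n - 5)*(n - 3)*(n + 1)^3*(n - 5)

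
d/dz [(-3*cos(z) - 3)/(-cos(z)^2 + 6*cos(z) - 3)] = 3*(cos(z)^2 + 2*cos(z) - 9)*sin(z)/(cos(z)^2 - 6*cos(z) + 3)^2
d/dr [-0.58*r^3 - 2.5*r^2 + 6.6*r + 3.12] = -1.74*r^2 - 5.0*r + 6.6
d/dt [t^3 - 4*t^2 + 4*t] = 3*t^2 - 8*t + 4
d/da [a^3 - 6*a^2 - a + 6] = 3*a^2 - 12*a - 1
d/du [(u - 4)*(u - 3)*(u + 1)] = 3*u^2 - 12*u + 5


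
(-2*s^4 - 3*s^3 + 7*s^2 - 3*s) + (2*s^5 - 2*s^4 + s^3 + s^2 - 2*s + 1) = 2*s^5 - 4*s^4 - 2*s^3 + 8*s^2 - 5*s + 1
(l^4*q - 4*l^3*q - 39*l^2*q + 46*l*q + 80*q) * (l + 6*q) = l^5*q + 6*l^4*q^2 - 4*l^4*q - 24*l^3*q^2 - 39*l^3*q - 234*l^2*q^2 + 46*l^2*q + 276*l*q^2 + 80*l*q + 480*q^2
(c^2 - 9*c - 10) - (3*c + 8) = c^2 - 12*c - 18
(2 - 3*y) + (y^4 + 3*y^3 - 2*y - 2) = y^4 + 3*y^3 - 5*y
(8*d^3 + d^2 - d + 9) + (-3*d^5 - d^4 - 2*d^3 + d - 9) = -3*d^5 - d^4 + 6*d^3 + d^2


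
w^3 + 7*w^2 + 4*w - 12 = (w - 1)*(w + 2)*(w + 6)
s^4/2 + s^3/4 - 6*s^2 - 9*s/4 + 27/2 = (s/2 + 1)*(s - 3)*(s - 3/2)*(s + 3)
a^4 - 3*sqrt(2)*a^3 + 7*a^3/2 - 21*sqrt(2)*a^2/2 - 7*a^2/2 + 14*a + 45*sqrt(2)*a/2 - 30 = (a - 3/2)*(a + 5)*(a - 2*sqrt(2))*(a - sqrt(2))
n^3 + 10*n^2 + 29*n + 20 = (n + 1)*(n + 4)*(n + 5)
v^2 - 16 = (v - 4)*(v + 4)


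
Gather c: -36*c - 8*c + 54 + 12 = 66 - 44*c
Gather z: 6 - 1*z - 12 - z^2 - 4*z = -z^2 - 5*z - 6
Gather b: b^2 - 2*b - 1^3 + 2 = b^2 - 2*b + 1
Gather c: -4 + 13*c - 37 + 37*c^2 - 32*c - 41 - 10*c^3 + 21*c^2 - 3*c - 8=-10*c^3 + 58*c^2 - 22*c - 90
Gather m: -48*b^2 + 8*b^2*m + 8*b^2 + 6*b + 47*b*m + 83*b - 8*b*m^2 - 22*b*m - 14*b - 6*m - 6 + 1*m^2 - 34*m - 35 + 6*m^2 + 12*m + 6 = -40*b^2 + 75*b + m^2*(7 - 8*b) + m*(8*b^2 + 25*b - 28) - 35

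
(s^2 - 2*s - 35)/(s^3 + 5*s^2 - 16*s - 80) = (s - 7)/(s^2 - 16)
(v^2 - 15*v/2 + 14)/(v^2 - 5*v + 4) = (v - 7/2)/(v - 1)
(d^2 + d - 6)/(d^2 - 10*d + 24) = (d^2 + d - 6)/(d^2 - 10*d + 24)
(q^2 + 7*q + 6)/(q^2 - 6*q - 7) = (q + 6)/(q - 7)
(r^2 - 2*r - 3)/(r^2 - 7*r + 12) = (r + 1)/(r - 4)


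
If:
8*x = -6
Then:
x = -3/4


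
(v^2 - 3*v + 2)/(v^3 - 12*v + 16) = (v - 1)/(v^2 + 2*v - 8)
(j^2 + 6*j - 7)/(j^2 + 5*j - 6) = (j + 7)/(j + 6)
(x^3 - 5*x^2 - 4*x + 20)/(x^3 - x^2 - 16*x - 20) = (x - 2)/(x + 2)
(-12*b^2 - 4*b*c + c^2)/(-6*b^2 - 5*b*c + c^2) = (2*b + c)/(b + c)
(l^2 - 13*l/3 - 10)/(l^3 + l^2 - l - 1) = (l^2 - 13*l/3 - 10)/(l^3 + l^2 - l - 1)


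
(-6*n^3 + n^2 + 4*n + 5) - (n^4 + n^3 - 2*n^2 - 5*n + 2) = -n^4 - 7*n^3 + 3*n^2 + 9*n + 3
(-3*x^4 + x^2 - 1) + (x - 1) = -3*x^4 + x^2 + x - 2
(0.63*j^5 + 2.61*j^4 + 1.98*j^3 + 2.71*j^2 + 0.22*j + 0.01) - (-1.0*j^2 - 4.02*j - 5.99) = 0.63*j^5 + 2.61*j^4 + 1.98*j^3 + 3.71*j^2 + 4.24*j + 6.0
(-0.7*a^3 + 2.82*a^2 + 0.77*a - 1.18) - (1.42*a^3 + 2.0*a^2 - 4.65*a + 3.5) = -2.12*a^3 + 0.82*a^2 + 5.42*a - 4.68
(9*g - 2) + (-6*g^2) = -6*g^2 + 9*g - 2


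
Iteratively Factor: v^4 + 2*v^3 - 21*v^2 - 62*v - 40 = (v - 5)*(v^3 + 7*v^2 + 14*v + 8) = (v - 5)*(v + 2)*(v^2 + 5*v + 4) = (v - 5)*(v + 1)*(v + 2)*(v + 4)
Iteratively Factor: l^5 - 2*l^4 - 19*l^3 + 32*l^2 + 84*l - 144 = (l - 2)*(l^4 - 19*l^2 - 6*l + 72) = (l - 2)*(l + 3)*(l^3 - 3*l^2 - 10*l + 24) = (l - 2)^2*(l + 3)*(l^2 - l - 12) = (l - 2)^2*(l + 3)^2*(l - 4)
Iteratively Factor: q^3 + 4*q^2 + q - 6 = (q + 3)*(q^2 + q - 2) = (q - 1)*(q + 3)*(q + 2)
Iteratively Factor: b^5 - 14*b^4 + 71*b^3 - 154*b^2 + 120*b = (b - 4)*(b^4 - 10*b^3 + 31*b^2 - 30*b) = (b - 4)*(b - 2)*(b^3 - 8*b^2 + 15*b) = (b - 5)*(b - 4)*(b - 2)*(b^2 - 3*b) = b*(b - 5)*(b - 4)*(b - 2)*(b - 3)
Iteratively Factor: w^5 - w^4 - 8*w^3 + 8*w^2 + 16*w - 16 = (w + 2)*(w^4 - 3*w^3 - 2*w^2 + 12*w - 8) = (w - 2)*(w + 2)*(w^3 - w^2 - 4*w + 4) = (w - 2)^2*(w + 2)*(w^2 + w - 2) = (w - 2)^2*(w + 2)^2*(w - 1)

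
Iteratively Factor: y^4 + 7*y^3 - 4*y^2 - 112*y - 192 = (y + 3)*(y^3 + 4*y^2 - 16*y - 64) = (y - 4)*(y + 3)*(y^2 + 8*y + 16) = (y - 4)*(y + 3)*(y + 4)*(y + 4)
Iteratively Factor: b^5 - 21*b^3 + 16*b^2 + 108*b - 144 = (b - 2)*(b^4 + 2*b^3 - 17*b^2 - 18*b + 72) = (b - 3)*(b - 2)*(b^3 + 5*b^2 - 2*b - 24) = (b - 3)*(b - 2)^2*(b^2 + 7*b + 12) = (b - 3)*(b - 2)^2*(b + 3)*(b + 4)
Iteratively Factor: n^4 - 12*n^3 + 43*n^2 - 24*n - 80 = (n - 4)*(n^3 - 8*n^2 + 11*n + 20) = (n - 4)^2*(n^2 - 4*n - 5) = (n - 5)*(n - 4)^2*(n + 1)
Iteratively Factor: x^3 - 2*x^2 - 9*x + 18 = (x - 2)*(x^2 - 9) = (x - 3)*(x - 2)*(x + 3)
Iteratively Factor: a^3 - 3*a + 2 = (a - 1)*(a^2 + a - 2) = (a - 1)^2*(a + 2)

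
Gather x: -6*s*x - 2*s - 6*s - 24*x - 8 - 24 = -8*s + x*(-6*s - 24) - 32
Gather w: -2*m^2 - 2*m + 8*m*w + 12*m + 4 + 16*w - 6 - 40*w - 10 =-2*m^2 + 10*m + w*(8*m - 24) - 12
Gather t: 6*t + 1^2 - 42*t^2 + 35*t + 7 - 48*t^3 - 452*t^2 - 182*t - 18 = -48*t^3 - 494*t^2 - 141*t - 10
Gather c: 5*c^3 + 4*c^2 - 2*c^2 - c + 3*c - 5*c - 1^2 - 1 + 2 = 5*c^3 + 2*c^2 - 3*c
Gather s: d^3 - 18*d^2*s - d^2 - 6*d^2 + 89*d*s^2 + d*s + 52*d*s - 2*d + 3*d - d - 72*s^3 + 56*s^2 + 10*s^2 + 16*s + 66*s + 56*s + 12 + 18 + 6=d^3 - 7*d^2 - 72*s^3 + s^2*(89*d + 66) + s*(-18*d^2 + 53*d + 138) + 36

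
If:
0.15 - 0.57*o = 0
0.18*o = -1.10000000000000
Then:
No Solution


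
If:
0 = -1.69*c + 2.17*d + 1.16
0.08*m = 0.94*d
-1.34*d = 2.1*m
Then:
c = 0.69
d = 0.00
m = 0.00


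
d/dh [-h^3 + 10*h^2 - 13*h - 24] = -3*h^2 + 20*h - 13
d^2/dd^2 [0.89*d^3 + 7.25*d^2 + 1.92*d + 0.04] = 5.34*d + 14.5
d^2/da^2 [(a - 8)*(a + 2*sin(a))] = 2*(8 - a)*sin(a) + 4*cos(a) + 2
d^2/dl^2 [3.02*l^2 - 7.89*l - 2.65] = 6.04000000000000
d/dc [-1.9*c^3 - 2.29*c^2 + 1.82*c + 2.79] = -5.7*c^2 - 4.58*c + 1.82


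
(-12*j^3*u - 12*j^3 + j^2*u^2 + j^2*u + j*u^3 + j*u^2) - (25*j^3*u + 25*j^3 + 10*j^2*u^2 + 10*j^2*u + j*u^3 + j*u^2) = -37*j^3*u - 37*j^3 - 9*j^2*u^2 - 9*j^2*u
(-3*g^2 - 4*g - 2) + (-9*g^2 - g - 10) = -12*g^2 - 5*g - 12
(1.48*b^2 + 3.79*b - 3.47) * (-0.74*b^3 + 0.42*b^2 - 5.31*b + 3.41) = -1.0952*b^5 - 2.183*b^4 - 3.6992*b^3 - 16.5355*b^2 + 31.3496*b - 11.8327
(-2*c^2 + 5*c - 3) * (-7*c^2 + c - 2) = 14*c^4 - 37*c^3 + 30*c^2 - 13*c + 6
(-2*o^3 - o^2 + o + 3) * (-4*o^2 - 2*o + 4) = 8*o^5 + 8*o^4 - 10*o^3 - 18*o^2 - 2*o + 12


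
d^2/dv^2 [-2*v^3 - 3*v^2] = -12*v - 6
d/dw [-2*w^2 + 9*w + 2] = 9 - 4*w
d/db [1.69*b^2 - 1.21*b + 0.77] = 3.38*b - 1.21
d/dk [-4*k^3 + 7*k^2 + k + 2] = -12*k^2 + 14*k + 1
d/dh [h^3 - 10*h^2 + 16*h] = 3*h^2 - 20*h + 16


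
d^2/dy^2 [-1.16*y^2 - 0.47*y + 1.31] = -2.32000000000000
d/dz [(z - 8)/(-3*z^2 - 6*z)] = (z^2 - 16*z - 16)/(3*z^2*(z^2 + 4*z + 4))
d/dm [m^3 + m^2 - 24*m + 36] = 3*m^2 + 2*m - 24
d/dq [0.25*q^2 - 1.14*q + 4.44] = 0.5*q - 1.14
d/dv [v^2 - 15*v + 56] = 2*v - 15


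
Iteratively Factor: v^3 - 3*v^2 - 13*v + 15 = (v + 3)*(v^2 - 6*v + 5) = (v - 5)*(v + 3)*(v - 1)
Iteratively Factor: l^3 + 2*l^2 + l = (l)*(l^2 + 2*l + 1) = l*(l + 1)*(l + 1)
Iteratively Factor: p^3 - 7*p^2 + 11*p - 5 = (p - 1)*(p^2 - 6*p + 5) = (p - 5)*(p - 1)*(p - 1)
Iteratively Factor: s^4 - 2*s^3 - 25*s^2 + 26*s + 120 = (s + 2)*(s^3 - 4*s^2 - 17*s + 60) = (s - 3)*(s + 2)*(s^2 - s - 20) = (s - 3)*(s + 2)*(s + 4)*(s - 5)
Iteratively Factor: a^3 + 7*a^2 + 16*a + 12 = (a + 3)*(a^2 + 4*a + 4) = (a + 2)*(a + 3)*(a + 2)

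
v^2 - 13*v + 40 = (v - 8)*(v - 5)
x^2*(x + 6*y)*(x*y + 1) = x^4*y + 6*x^3*y^2 + x^3 + 6*x^2*y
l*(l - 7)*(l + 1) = l^3 - 6*l^2 - 7*l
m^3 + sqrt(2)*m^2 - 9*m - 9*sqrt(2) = (m - 3)*(m + 3)*(m + sqrt(2))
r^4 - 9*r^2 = r^2*(r - 3)*(r + 3)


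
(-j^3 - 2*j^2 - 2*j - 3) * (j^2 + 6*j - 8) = -j^5 - 8*j^4 - 6*j^3 + j^2 - 2*j + 24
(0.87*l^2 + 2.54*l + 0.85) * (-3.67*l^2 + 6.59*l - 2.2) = -3.1929*l^4 - 3.5885*l^3 + 11.7051*l^2 + 0.0134999999999987*l - 1.87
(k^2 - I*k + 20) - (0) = k^2 - I*k + 20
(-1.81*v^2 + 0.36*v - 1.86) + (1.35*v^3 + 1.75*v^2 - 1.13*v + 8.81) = 1.35*v^3 - 0.0600000000000001*v^2 - 0.77*v + 6.95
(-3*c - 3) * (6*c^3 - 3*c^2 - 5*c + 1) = -18*c^4 - 9*c^3 + 24*c^2 + 12*c - 3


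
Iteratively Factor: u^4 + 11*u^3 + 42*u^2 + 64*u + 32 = (u + 1)*(u^3 + 10*u^2 + 32*u + 32) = (u + 1)*(u + 4)*(u^2 + 6*u + 8) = (u + 1)*(u + 4)^2*(u + 2)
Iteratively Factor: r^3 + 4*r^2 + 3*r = (r + 1)*(r^2 + 3*r) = (r + 1)*(r + 3)*(r)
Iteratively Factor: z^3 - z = (z)*(z^2 - 1) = z*(z + 1)*(z - 1)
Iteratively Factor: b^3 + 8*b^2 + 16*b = (b + 4)*(b^2 + 4*b) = (b + 4)^2*(b)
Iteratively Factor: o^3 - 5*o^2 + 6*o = (o - 2)*(o^2 - 3*o) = (o - 3)*(o - 2)*(o)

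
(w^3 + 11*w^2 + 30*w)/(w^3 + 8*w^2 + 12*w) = (w + 5)/(w + 2)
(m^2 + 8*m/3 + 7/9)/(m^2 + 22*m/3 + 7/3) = (m + 7/3)/(m + 7)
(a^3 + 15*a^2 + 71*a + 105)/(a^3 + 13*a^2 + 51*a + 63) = (a + 5)/(a + 3)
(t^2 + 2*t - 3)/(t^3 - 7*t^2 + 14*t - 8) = (t + 3)/(t^2 - 6*t + 8)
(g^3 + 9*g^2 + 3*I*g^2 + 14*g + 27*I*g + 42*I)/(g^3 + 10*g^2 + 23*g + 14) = (g + 3*I)/(g + 1)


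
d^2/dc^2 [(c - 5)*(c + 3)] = 2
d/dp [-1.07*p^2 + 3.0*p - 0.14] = 3.0 - 2.14*p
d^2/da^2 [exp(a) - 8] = exp(a)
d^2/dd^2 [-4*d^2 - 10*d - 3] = -8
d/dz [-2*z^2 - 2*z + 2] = -4*z - 2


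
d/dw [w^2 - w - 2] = 2*w - 1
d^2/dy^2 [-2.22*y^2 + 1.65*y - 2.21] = -4.44000000000000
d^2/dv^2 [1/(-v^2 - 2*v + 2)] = 2*(v^2 + 2*v - 4*(v + 1)^2 - 2)/(v^2 + 2*v - 2)^3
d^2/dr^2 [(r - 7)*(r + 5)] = 2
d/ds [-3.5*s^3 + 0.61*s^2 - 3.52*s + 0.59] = -10.5*s^2 + 1.22*s - 3.52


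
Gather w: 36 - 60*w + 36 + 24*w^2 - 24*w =24*w^2 - 84*w + 72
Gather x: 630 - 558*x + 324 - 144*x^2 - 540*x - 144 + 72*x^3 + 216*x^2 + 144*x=72*x^3 + 72*x^2 - 954*x + 810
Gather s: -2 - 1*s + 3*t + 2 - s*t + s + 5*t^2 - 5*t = -s*t + 5*t^2 - 2*t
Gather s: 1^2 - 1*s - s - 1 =-2*s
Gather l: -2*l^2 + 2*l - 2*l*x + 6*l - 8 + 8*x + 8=-2*l^2 + l*(8 - 2*x) + 8*x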